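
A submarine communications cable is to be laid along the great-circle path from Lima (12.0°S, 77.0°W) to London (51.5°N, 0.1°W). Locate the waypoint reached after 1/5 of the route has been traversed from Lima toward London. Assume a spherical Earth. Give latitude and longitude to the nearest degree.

The haversine formula gives a central angle δ ≈ 1.596 rad (91.4°) between the endpoints.
Interpolate at f = 1/5 with slerp weights a = sin((1−f)δ)/sin δ ≈ 0.957, b = sin(fδ)/sin δ ≈ 0.314.
p = a·p₁ + b·p₂ ≈ (0.406, -0.913, 0.047); φ = arcsin(p_z) ≈ 2.67°, λ = atan2(p_y, p_x) ≈ -66.02°.

≈ 3°N, 66°W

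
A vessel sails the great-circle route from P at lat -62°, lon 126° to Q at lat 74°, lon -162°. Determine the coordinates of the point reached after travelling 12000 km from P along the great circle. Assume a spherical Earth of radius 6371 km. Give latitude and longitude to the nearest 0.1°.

The haversine formula gives a central angle δ ≈ 2.513 rad (144.0°) between the endpoints. The total great-circle distance is δ·R ≈ 2.513 × 6371 ≈ 16009 km, so the target fraction is f = 12000/16009 ≈ 0.750.
Interpolate at f ≈ 0.750 with slerp weights a = sin((1−f)δ)/sin δ ≈ 1.001, b = sin(fδ)/sin δ ≈ 1.618.
p = a·p₁ + b·p₂ ≈ (-0.700, 0.242, 0.672); φ = arcsin(p_z) ≈ 42.18°, λ = atan2(p_y, p_x) ≈ 160.91°.

≈ lat 42.2°, lon 160.9°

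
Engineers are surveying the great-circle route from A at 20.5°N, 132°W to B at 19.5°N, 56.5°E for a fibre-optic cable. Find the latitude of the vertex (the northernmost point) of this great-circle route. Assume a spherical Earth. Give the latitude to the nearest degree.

The great circle lies in the plane with unit normal n̂ = (p₁ × p₂)/|p₁ × p₂|.
Here n̂_z ≈ -0.200; the vertex latitude is φ_max = arccos|n̂_z| ≈ 78.5°.
Check via Clairaut: cos φ_max = |cos φ₁| · sin C = cos(20.5°)·sin(12.3°) ≈ 0.200, again giving ≈ 78.5°.

≈ 78°N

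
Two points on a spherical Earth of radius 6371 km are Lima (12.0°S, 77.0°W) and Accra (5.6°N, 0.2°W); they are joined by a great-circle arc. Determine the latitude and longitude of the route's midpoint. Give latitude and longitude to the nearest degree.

Convert each endpoint to a unit vector on the sphere (x = cos φ cos λ, y = cos φ sin λ, z = sin φ).
The central angle between the endpoints is δ = arccos(p₁·p₂) ≈ 1.367 rad (78.3°).
Interpolate at f = 1/2 with slerp weights a = sin((1−f)δ)/sin δ ≈ 0.645, b = sin(fδ)/sin δ ≈ 0.645.
p = a·p₁ + b·p₂ ≈ (0.784, -0.617, -0.071); φ = arcsin(p_z) ≈ -4.08°, λ = atan2(p_y, p_x) ≈ -38.21°.

≈ 4°S, 38°W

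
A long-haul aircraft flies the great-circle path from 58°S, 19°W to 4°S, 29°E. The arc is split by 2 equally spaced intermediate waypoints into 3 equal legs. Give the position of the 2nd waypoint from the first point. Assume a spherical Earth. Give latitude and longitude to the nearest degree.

Write both endpoints as unit vectors p₁, p₂ with components (cos φ cos λ, cos φ sin λ, sin φ).
The central angle between the endpoints is δ = arccos(p₁·p₂) ≈ 1.145 rad (65.6°).
Interpolate at f = 2/3 with slerp weights a = sin((1−f)δ)/sin δ ≈ 0.409, b = sin(fδ)/sin δ ≈ 0.759.
p = a·p₁ + b·p₂ ≈ (0.867, 0.297, -0.400); φ = arcsin(p_z) ≈ -23.57°, λ = atan2(p_y, p_x) ≈ 18.88°.

≈ 24°S, 19°E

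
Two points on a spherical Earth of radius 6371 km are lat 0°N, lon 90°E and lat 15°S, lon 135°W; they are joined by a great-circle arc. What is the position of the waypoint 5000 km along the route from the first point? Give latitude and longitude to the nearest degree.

≈ lat 15°S, lon 133°E

Convert each endpoint to a unit vector on the sphere (x = cos φ cos λ, y = cos φ sin λ, z = sin φ).
The central angle between the endpoints is δ = arccos(p₁·p₂) ≈ 2.323 rad (133.1°). The total great-circle distance is δ·R ≈ 2.323 × 6371 ≈ 14798 km, so the target fraction is f = 5000/14798 ≈ 0.338.
Interpolate at f ≈ 0.338 with slerp weights a = sin((1−f)δ)/sin δ ≈ 1.368, b = sin(fδ)/sin δ ≈ 0.968.
p = a·p₁ + b·p₂ ≈ (-0.661, 0.708, -0.250); φ = arcsin(p_z) ≈ -14.50°, λ = atan2(p_y, p_x) ≈ 133.05°.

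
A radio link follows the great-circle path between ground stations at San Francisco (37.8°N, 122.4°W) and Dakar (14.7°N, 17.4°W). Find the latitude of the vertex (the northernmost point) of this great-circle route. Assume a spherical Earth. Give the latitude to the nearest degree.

≈ 42°N

The great circle lies in the plane with unit normal n̂ = (p₁ × p₂)/|p₁ × p₂|.
Here n̂_z ≈ +0.739; the vertex latitude is φ_max = arccos|n̂_z| ≈ 42.4°.
Check via Clairaut: cos φ_max = |cos φ₁| · sin C = cos(37.8°)·sin(69.3°) ≈ 0.739, again giving ≈ 42.4°.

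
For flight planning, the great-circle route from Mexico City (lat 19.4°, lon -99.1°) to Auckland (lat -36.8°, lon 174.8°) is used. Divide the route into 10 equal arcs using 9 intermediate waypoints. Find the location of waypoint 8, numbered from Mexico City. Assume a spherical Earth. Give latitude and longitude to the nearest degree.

Convert each endpoint to a unit vector on the sphere (x = cos φ cos λ, y = cos φ sin λ, z = sin φ).
The central angle between the endpoints is δ = arccos(p₁·p₂) ≈ 1.719 rad (98.5°).
Interpolate at f = 8/10 with slerp weights a = sin((1−f)δ)/sin δ ≈ 0.341, b = sin(fδ)/sin δ ≈ 0.992.
p = a·p₁ + b·p₂ ≈ (-0.842, -0.245, -0.481); φ = arcsin(p_z) ≈ -28.74°, λ = atan2(p_y, p_x) ≈ -163.75°.

≈ lat -29°, lon -164°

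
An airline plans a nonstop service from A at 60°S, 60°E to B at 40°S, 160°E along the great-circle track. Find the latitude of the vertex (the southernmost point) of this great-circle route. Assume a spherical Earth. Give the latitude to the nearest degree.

The great circle lies in the plane with unit normal n̂ = (p₁ × p₂)/|p₁ × p₂|.
Here n̂_z ≈ +0.433; the vertex latitude is φ_max = arccos|n̂_z| ≈ 64.4°.

≈ 64°S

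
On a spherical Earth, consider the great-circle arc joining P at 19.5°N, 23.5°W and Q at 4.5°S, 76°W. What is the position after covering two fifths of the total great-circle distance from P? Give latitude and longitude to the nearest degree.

From cos δ = sin φ₁ sin φ₂ + cos φ₁ cos φ₂ cos Δλ, the central angle is δ ≈ 0.993 rad (56.9°).
Interpolate at f = 2/5 with slerp weights a = sin((1−f)δ)/sin δ ≈ 0.670, b = sin(fδ)/sin δ ≈ 0.462.
p = a·p₁ + b·p₂ ≈ (0.691, -0.699, 0.187); φ = arcsin(p_z) ≈ 10.80°, λ = atan2(p_y, p_x) ≈ -45.33°.

≈ 11°N, 45°W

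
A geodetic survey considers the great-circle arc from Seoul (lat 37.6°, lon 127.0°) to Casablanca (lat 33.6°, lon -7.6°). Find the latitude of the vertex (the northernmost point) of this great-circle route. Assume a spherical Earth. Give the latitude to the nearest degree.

≈ 62°

The great circle lies in the plane with unit normal n̂ = (p₁ × p₂)/|p₁ × p₂|.
Here n̂_z ≈ -0.474; the vertex latitude is φ_max = arccos|n̂_z| ≈ 61.7°.
Check via Clairaut: cos φ_max = |cos φ₁| · sin C = cos(37.6°)·sin(36.7°) ≈ 0.474, again giving ≈ 61.7°.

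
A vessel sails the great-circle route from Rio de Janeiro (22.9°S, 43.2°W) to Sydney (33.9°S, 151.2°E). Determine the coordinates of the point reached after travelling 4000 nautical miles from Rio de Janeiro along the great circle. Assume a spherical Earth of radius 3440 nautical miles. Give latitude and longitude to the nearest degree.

≈ 77°S, 128°W

The haversine formula gives a central angle δ ≈ 2.122 rad (121.6°) between the endpoints. The total great-circle distance is δ·R ≈ 2.122 × 3440 ≈ 7299 nmi, so the target fraction is f = 4000/7299 ≈ 0.548.
Interpolate at f ≈ 0.548 with slerp weights a = sin((1−f)δ)/sin δ ≈ 0.961, b = sin(fδ)/sin δ ≈ 1.077.
p = a·p₁ + b·p₂ ≈ (-0.138, -0.175, -0.975); φ = arcsin(p_z) ≈ -77.10°, λ = atan2(p_y, p_x) ≈ -128.33°.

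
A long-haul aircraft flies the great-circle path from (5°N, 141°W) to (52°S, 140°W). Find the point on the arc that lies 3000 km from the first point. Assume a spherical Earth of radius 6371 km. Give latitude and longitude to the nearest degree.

≈ (22°S, 141°W)

Convert each endpoint to a unit vector on the sphere (x = cos φ cos λ, y = cos φ sin λ, z = sin φ).
The central angle between the endpoints is δ = arccos(p₁·p₂) ≈ 0.995 rad (57.0°). The total great-circle distance is δ·R ≈ 0.995 × 6371 ≈ 6339 km, so the target fraction is f = 3000/6339 ≈ 0.473.
Interpolate at f ≈ 0.473 with slerp weights a = sin((1−f)δ)/sin δ ≈ 0.597, b = sin(fδ)/sin δ ≈ 0.541.
p = a·p₁ + b·p₂ ≈ (-0.717, -0.588, -0.374); φ = arcsin(p_z) ≈ -21.98°, λ = atan2(p_y, p_x) ≈ -140.64°.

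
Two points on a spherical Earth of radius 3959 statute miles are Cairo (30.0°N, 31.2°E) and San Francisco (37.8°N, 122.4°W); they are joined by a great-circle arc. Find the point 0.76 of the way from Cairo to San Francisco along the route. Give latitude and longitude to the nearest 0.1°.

Convert each endpoint to a unit vector on the sphere (x = cos φ cos λ, y = cos φ sin λ, z = sin φ).
The central angle between the endpoints is δ = arccos(p₁·p₂) ≈ 1.882 rad (107.8°).
Interpolate at f = 0.76 with slerp weights a = sin((1−f)δ)/sin δ ≈ 0.459, b = sin(fδ)/sin δ ≈ 1.040.
p = a·p₁ + b·p₂ ≈ (-0.101, -0.488, 0.867); φ = arcsin(p_z) ≈ 60.10°, λ = atan2(p_y, p_x) ≈ -101.65°.

≈ (60.1°N, 101.7°W)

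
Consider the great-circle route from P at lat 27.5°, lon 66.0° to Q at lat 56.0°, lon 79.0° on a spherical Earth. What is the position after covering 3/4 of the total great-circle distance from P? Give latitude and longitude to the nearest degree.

Write both endpoints as unit vectors p₁, p₂ with components (cos φ cos λ, cos φ sin λ, sin φ).
The central angle between the endpoints is δ = arccos(p₁·p₂) ≈ 0.523 rad (30.0°).
Interpolate at f = 3/4 with slerp weights a = sin((1−f)δ)/sin δ ≈ 0.261, b = sin(fδ)/sin δ ≈ 0.765.
p = a·p₁ + b·p₂ ≈ (0.176, 0.632, 0.755); φ = arcsin(p_z) ≈ 49.03°, λ = atan2(p_y, p_x) ≈ 74.44°.

≈ lat 49°, lon 74°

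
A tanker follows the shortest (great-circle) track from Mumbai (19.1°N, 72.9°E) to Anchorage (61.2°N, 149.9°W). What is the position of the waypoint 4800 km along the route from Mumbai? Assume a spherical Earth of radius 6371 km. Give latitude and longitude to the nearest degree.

≈ (58°N, 98°E)

From cos δ = sin φ₁ sin φ₂ + cos φ₁ cos φ₂ cos Δλ, the central angle is δ ≈ 1.618 rad (92.7°). The total great-circle distance is δ·R ≈ 1.618 × 6371 ≈ 10309 km, so the target fraction is f = 4800/10309 ≈ 0.466.
Interpolate at f ≈ 0.466 with slerp weights a = sin((1−f)δ)/sin δ ≈ 0.762, b = sin(fδ)/sin δ ≈ 0.685.
p = a·p₁ + b·p₂ ≈ (-0.074, 0.523, 0.849); φ = arcsin(p_z) ≈ 58.15°, λ = atan2(p_y, p_x) ≈ 98.04°.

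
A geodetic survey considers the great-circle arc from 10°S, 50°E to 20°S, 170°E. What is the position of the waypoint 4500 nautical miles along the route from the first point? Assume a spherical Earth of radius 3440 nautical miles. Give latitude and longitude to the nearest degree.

≈ 29°S, 128°E

Convert each endpoint to a unit vector on the sphere (x = cos φ cos λ, y = cos φ sin λ, z = sin φ).
The central angle between the endpoints is δ = arccos(p₁·p₂) ≈ 1.986 rad (113.8°). The total great-circle distance is δ·R ≈ 1.986 × 3440 ≈ 6832 nmi, so the target fraction is f = 4500/6832 ≈ 0.659.
Interpolate at f ≈ 0.659 with slerp weights a = sin((1−f)δ)/sin δ ≈ 0.685, b = sin(fδ)/sin δ ≈ 1.055.
p = a·p₁ + b·p₂ ≈ (-0.543, 0.689, -0.480); φ = arcsin(p_z) ≈ -28.68°, λ = atan2(p_y, p_x) ≈ 128.23°.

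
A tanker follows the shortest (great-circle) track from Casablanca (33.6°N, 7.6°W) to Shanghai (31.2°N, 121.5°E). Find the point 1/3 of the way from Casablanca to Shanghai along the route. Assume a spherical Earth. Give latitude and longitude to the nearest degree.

The haversine formula gives a central angle δ ≈ 1.734 rad (99.4°) between the endpoints.
Interpolate at f = 1/3 with slerp weights a = sin((1−f)δ)/sin δ ≈ 0.928, b = sin(fδ)/sin δ ≈ 0.554.
p = a·p₁ + b·p₂ ≈ (0.518, 0.302, 0.800); φ = arcsin(p_z) ≈ 53.15°, λ = atan2(p_y, p_x) ≈ 30.20°.

≈ (53°N, 30°E)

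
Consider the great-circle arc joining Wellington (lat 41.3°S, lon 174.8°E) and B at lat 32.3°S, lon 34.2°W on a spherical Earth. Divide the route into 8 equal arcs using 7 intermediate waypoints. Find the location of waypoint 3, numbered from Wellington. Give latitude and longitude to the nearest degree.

Convert each endpoint to a unit vector on the sphere (x = cos φ cos λ, y = cos φ sin λ, z = sin φ).
The central angle between the endpoints is δ = arccos(p₁·p₂) ≈ 1.775 rad (101.7°).
Interpolate at f = 3/8 with slerp weights a = sin((1−f)δ)/sin δ ≈ 0.914, b = sin(fδ)/sin δ ≈ 0.631.
p = a·p₁ + b·p₂ ≈ (-0.243, -0.237, -0.940); φ = arcsin(p_z) ≈ -70.13°, λ = atan2(p_y, p_x) ≈ -135.70°.

≈ lat 70°S, lon 136°W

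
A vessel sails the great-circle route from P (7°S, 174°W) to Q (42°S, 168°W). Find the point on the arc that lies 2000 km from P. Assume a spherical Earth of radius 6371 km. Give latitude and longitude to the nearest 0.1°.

≈ (24.8°S, 171.4°W)

Convert each endpoint to a unit vector on the sphere (x = cos φ cos λ, y = cos φ sin λ, z = sin φ).
The central angle between the endpoints is δ = arccos(p₁·p₂) ≈ 0.618 rad (35.4°). The total great-circle distance is δ·R ≈ 0.618 × 6371 ≈ 3936 km, so the target fraction is f = 2000/3936 ≈ 0.508.
Interpolate at f ≈ 0.508 with slerp weights a = sin((1−f)δ)/sin δ ≈ 0.517, b = sin(fδ)/sin δ ≈ 0.533.
p = a·p₁ + b·p₂ ≈ (-0.897, -0.136, -0.420); φ = arcsin(p_z) ≈ -24.81°, λ = atan2(p_y, p_x) ≈ -171.39°.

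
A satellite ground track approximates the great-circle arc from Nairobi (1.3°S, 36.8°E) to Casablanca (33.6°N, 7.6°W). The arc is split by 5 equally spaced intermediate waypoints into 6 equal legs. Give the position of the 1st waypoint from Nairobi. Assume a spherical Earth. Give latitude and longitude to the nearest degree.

The haversine formula gives a central angle δ ≈ 0.949 rad (54.4°) between the endpoints.
Interpolate at f = 1/6 with slerp weights a = sin((1−f)δ)/sin δ ≈ 0.875, b = sin(fδ)/sin δ ≈ 0.194.
p = a·p₁ + b·p₂ ≈ (0.860, 0.502, 0.087); φ = arcsin(p_z) ≈ 5.01°, λ = atan2(p_y, p_x) ≈ 30.29°.

≈ 5°N, 30°E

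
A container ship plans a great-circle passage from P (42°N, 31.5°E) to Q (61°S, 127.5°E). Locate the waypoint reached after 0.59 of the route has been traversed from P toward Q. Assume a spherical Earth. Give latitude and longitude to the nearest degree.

≈ (24°S, 72°E)

Write both endpoints as unit vectors p₁, p₂ with components (cos φ cos λ, cos φ sin λ, sin φ).
The central angle between the endpoints is δ = arccos(p₁·p₂) ≈ 2.243 rad (128.5°).
Interpolate at f = 0.59 with slerp weights a = sin((1−f)δ)/sin δ ≈ 1.017, b = sin(fδ)/sin δ ≈ 1.239.
p = a·p₁ + b·p₂ ≈ (0.278, 0.872, -0.404); φ = arcsin(p_z) ≈ -23.81°, λ = atan2(p_y, p_x) ≈ 72.28°.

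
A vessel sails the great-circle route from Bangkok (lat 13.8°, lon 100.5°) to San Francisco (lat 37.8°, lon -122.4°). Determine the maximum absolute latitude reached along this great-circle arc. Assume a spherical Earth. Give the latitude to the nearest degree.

The great circle lies in the plane with unit normal n̂ = (p₁ × p₂)/|p₁ × p₂|.
Here n̂_z ≈ +0.574; the vertex latitude is φ_max = arccos|n̂_z| ≈ 54.9°.

≈ 55°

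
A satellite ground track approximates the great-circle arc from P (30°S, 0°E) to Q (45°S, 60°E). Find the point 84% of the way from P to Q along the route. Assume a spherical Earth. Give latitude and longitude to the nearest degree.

≈ (45°S, 49°E)

Convert each endpoint to a unit vector on the sphere (x = cos φ cos λ, y = cos φ sin λ, z = sin φ).
The central angle between the endpoints is δ = arccos(p₁·p₂) ≈ 0.850 rad (48.7°).
Interpolate at f = 0.84 with slerp weights a = sin((1−f)δ)/sin δ ≈ 0.180, b = sin(fδ)/sin δ ≈ 0.872.
p = a·p₁ + b·p₂ ≈ (0.464, 0.534, -0.707); φ = arcsin(p_z) ≈ -44.96°, λ = atan2(p_y, p_x) ≈ 48.97°.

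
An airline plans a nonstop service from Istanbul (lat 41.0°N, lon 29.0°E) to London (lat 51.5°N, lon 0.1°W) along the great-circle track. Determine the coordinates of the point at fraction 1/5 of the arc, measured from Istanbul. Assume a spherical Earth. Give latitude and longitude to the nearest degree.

Write both endpoints as unit vectors p₁, p₂ with components (cos φ cos λ, cos φ sin λ, sin φ).
The central angle between the endpoints is δ = arccos(p₁·p₂) ≈ 0.393 rad (22.5°).
Interpolate at f = 1/5 with slerp weights a = sin((1−f)δ)/sin δ ≈ 0.807, b = sin(fδ)/sin δ ≈ 0.205.
p = a·p₁ + b·p₂ ≈ (0.661, 0.295, 0.690); φ = arcsin(p_z) ≈ 43.65°, λ = atan2(p_y, p_x) ≈ 24.08°.

≈ lat 44°N, lon 24°E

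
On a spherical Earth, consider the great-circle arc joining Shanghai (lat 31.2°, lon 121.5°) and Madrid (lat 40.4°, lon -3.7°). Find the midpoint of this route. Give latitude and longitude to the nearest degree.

Convert each endpoint to a unit vector on the sphere (x = cos φ cos λ, y = cos φ sin λ, z = sin φ).
The central angle between the endpoints is δ = arccos(p₁·p₂) ≈ 1.611 rad (92.3°).
Interpolate at f = 1/2 with slerp weights a = sin((1−f)δ)/sin δ ≈ 0.722, b = sin(fδ)/sin δ ≈ 0.722.
p = a·p₁ + b·p₂ ≈ (0.226, 0.491, 0.841); φ = arcsin(p_z) ≈ 57.30°, λ = atan2(p_y, p_x) ≈ 65.29°.

≈ lat 57°, lon 65°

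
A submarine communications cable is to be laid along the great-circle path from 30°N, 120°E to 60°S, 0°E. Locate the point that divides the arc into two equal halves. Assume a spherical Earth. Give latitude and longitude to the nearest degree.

Write both endpoints as unit vectors p₁, p₂ with components (cos φ cos λ, cos φ sin λ, sin φ).
The central angle between the endpoints is δ = arccos(p₁·p₂) ≈ 2.278 rad (130.5°).
Interpolate at f = 1/2 with slerp weights a = sin((1−f)δ)/sin δ ≈ 1.194, b = sin(fδ)/sin δ ≈ 1.194.
p = a·p₁ + b·p₂ ≈ (0.080, 0.896, -0.437); φ = arcsin(p_z) ≈ -25.92°, λ = atan2(p_y, p_x) ≈ 84.90°.

≈ 26°S, 85°E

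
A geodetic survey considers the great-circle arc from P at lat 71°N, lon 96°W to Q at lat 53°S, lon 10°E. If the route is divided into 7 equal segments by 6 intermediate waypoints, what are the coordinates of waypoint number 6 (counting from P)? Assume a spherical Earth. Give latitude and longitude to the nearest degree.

≈ lat 35°S, lon 3°W

Write both endpoints as unit vectors p₁, p₂ with components (cos φ cos λ, cos φ sin λ, sin φ).
The central angle between the endpoints is δ = arccos(p₁·p₂) ≈ 2.513 rad (144.0°).
Interpolate at f = 6/7 with slerp weights a = sin((1−f)δ)/sin δ ≈ 0.598, b = sin(fδ)/sin δ ≈ 1.420.
p = a·p₁ + b·p₂ ≈ (0.821, -0.045, -0.569); φ = arcsin(p_z) ≈ -34.66°, λ = atan2(p_y, p_x) ≈ -3.15°.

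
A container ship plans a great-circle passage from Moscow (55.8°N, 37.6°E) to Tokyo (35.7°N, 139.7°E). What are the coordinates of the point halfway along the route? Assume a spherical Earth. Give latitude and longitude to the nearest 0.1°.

≈ 57.9°N, 101.3°E

Write both endpoints as unit vectors p₁, p₂ with components (cos φ cos λ, cos φ sin λ, sin φ).
The central angle between the endpoints is δ = arccos(p₁·p₂) ≈ 1.173 rad (67.2°).
Interpolate at f = 1/2 with slerp weights a = sin((1−f)δ)/sin δ ≈ 0.600, b = sin(fδ)/sin δ ≈ 0.600.
p = a·p₁ + b·p₂ ≈ (-0.104, 0.521, 0.847); φ = arcsin(p_z) ≈ 57.88°, λ = atan2(p_y, p_x) ≈ 101.33°.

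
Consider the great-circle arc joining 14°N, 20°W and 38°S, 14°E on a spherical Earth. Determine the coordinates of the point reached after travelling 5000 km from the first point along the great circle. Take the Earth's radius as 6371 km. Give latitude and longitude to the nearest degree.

≈ 25°S, 3°E

From cos δ = sin φ₁ sin φ₂ + cos φ₁ cos φ₂ cos Δλ, the central angle is δ ≈ 1.064 rad (61.0°). The total great-circle distance is δ·R ≈ 1.064 × 6371 ≈ 6782 km, so the target fraction is f = 5000/6782 ≈ 0.737.
Interpolate at f ≈ 0.737 with slerp weights a = sin((1−f)δ)/sin δ ≈ 0.316, b = sin(fδ)/sin δ ≈ 0.808.
p = a·p₁ + b·p₂ ≈ (0.906, 0.049, -0.421); φ = arcsin(p_z) ≈ -24.91°, λ = atan2(p_y, p_x) ≈ 3.12°.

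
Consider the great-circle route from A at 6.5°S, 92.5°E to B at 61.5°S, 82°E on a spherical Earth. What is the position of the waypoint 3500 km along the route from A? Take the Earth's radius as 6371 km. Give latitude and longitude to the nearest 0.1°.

≈ 37.8°S, 88.5°E

Convert each endpoint to a unit vector on the sphere (x = cos φ cos λ, y = cos φ sin λ, z = sin φ).
The central angle between the endpoints is δ = arccos(p₁·p₂) ≈ 0.970 rad (55.6°). The total great-circle distance is δ·R ≈ 0.970 × 6371 ≈ 6177 km, so the target fraction is f = 3500/6177 ≈ 0.567.
Interpolate at f ≈ 0.567 with slerp weights a = sin((1−f)δ)/sin δ ≈ 0.495, b = sin(fδ)/sin δ ≈ 0.633.
p = a·p₁ + b·p₂ ≈ (0.021, 0.790, -0.612); φ = arcsin(p_z) ≈ -37.77°, λ = atan2(p_y, p_x) ≈ 88.51°.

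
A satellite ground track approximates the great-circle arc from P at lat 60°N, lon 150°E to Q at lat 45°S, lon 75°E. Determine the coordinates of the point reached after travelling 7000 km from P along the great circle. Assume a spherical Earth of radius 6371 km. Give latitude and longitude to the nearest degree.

≈ lat 7°N, lon 104°E

Convert each endpoint to a unit vector on the sphere (x = cos φ cos λ, y = cos φ sin λ, z = sin φ).
The central angle between the endpoints is δ = arccos(p₁·p₂) ≈ 2.119 rad (121.4°). The total great-circle distance is δ·R ≈ 2.119 × 6371 ≈ 13498 km, so the target fraction is f = 7000/13498 ≈ 0.519.
Interpolate at f ≈ 0.519 with slerp weights a = sin((1−f)δ)/sin δ ≈ 0.998, b = sin(fδ)/sin δ ≈ 1.043.
p = a·p₁ + b·p₂ ≈ (-0.241, 0.962, 0.127); φ = arcsin(p_z) ≈ 7.28°, λ = atan2(p_y, p_x) ≈ 104.08°.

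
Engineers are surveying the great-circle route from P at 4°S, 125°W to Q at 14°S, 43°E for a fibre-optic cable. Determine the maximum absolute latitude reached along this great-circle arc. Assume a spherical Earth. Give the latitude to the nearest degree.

The great circle lies in the plane with unit normal n̂ = (p₁ × p₂)/|p₁ × p₂|.
Here n̂_z ≈ +0.547; the vertex latitude is φ_max = arccos|n̂_z| ≈ 56.8°.
Check via Clairaut: cos φ_max = |cos φ₁| · sin C = cos(4.0°)·sin(146.7°) ≈ 0.547, again giving ≈ 56.8°.

≈ 57°S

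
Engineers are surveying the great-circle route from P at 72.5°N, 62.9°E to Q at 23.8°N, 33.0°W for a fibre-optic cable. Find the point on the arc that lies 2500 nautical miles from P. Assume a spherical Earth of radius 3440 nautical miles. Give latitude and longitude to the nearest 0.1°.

Write both endpoints as unit vectors p₁, p₂ with components (cos φ cos λ, cos φ sin λ, sin φ).
The central angle between the endpoints is δ = arccos(p₁·p₂) ≈ 1.206 rad (69.1°). The total great-circle distance is δ·R ≈ 1.206 × 3440 ≈ 4149 nmi, so the target fraction is f = 2500/4149 ≈ 0.603.
Interpolate at f ≈ 0.603 with slerp weights a = sin((1−f)δ)/sin δ ≈ 0.494, b = sin(fδ)/sin δ ≈ 0.711.
p = a·p₁ + b·p₂ ≈ (0.613, -0.222, 0.758); φ = arcsin(p_z) ≈ 49.28°, λ = atan2(p_y, p_x) ≈ -19.92°.

≈ 49.3°N, 19.9°W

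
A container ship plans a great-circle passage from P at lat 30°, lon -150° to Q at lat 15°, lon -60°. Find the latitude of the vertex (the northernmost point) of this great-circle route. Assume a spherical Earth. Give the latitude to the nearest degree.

≈ 32°

The great circle lies in the plane with unit normal n̂ = (p₁ × p₂)/|p₁ × p₂|.
Here n̂_z ≈ +0.844; the vertex latitude is φ_max = arccos|n̂_z| ≈ 32.5°.
Check via Clairaut: cos φ_max = |cos φ₁| · sin C = cos(30.0°)·sin(76.9°) ≈ 0.844, again giving ≈ 32.5°.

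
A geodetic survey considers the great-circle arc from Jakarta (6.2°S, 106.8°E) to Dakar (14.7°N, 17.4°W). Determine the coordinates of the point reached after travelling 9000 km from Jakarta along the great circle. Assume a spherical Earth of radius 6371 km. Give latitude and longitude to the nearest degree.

≈ (12°N, 28°E)

The haversine formula gives a central angle δ ≈ 2.175 rad (124.6°) between the endpoints. The total great-circle distance is δ·R ≈ 2.175 × 6371 ≈ 13855 km, so the target fraction is f = 9000/13855 ≈ 0.650.
Interpolate at f ≈ 0.650 with slerp weights a = sin((1−f)δ)/sin δ ≈ 0.839, b = sin(fδ)/sin δ ≈ 1.200.
p = a·p₁ + b·p₂ ≈ (0.866, 0.451, 0.214); φ = arcsin(p_z) ≈ 12.35°, λ = atan2(p_y, p_x) ≈ 27.52°.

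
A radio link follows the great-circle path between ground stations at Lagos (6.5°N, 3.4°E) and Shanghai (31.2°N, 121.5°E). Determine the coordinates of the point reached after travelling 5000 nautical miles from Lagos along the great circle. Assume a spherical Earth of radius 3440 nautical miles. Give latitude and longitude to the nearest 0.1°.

≈ 37.0°N, 89.9°E

Write both endpoints as unit vectors p₁, p₂ with components (cos φ cos λ, cos φ sin λ, sin φ).
The central angle between the endpoints is δ = arccos(p₁·p₂) ≈ 1.919 rad (110.0°). The total great-circle distance is δ·R ≈ 1.919 × 3440 ≈ 6603 nmi, so the target fraction is f = 5000/6603 ≈ 0.757.
Interpolate at f ≈ 0.757 with slerp weights a = sin((1−f)δ)/sin δ ≈ 0.478, b = sin(fδ)/sin δ ≈ 1.057.
p = a·p₁ + b·p₂ ≈ (0.002, 0.799, 0.602); φ = arcsin(p_z) ≈ 36.98°, λ = atan2(p_y, p_x) ≈ 89.86°.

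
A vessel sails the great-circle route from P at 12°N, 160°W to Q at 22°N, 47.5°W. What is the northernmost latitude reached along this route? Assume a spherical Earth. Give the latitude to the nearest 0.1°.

≈ 29.5°N

The great circle lies in the plane with unit normal n̂ = (p₁ × p₂)/|p₁ × p₂|.
Here n̂_z ≈ +0.870; the vertex latitude is φ_max = arccos|n̂_z| ≈ 29.5°.
Check via Clairaut: cos φ_max = |cos φ₁| · sin C = cos(12.0°)·sin(62.8°) ≈ 0.870, again giving ≈ 29.5°.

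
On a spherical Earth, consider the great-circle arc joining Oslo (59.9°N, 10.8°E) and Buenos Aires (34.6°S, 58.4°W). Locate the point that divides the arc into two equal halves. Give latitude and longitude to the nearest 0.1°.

≈ (15.1°N, 33.3°W)

Write both endpoints as unit vectors p₁, p₂ with components (cos φ cos λ, cos φ sin λ, sin φ).
The central angle between the endpoints is δ = arccos(p₁·p₂) ≈ 1.923 rad (110.2°).
Interpolate at f = 1/2 with slerp weights a = sin((1−f)δ)/sin δ ≈ 0.873, b = sin(fδ)/sin δ ≈ 0.873.
p = a·p₁ + b·p₂ ≈ (0.807, -0.530, 0.260); φ = arcsin(p_z) ≈ 15.05°, λ = atan2(p_y, p_x) ≈ -33.31°.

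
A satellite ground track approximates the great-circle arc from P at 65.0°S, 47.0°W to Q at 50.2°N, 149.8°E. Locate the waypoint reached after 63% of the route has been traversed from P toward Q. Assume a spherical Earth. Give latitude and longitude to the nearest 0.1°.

From cos δ = sin φ₁ sin φ₂ + cos φ₁ cos φ₂ cos Δλ, the central angle is δ ≈ 2.841 rad (162.8°).
Interpolate at f = 0.63 with slerp weights a = sin((1−f)δ)/sin δ ≈ 2.936, b = sin(fδ)/sin δ ≈ 3.301.
p = a·p₁ + b·p₂ ≈ (-0.980, 0.155, -0.125); φ = arcsin(p_z) ≈ -7.16°, λ = atan2(p_y, p_x) ≈ 170.99°.

≈ 7.2°S, 171.0°E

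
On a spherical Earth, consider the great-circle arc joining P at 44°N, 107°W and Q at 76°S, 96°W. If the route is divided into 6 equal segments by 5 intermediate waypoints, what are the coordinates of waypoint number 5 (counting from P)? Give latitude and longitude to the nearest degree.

From cos δ = sin φ₁ sin φ₂ + cos φ₁ cos φ₂ cos Δλ, the central angle is δ ≈ 2.098 rad (120.2°).
Interpolate at f = 5/6 with slerp weights a = sin((1−f)δ)/sin δ ≈ 0.396, b = sin(fδ)/sin δ ≈ 1.139.
p = a·p₁ + b·p₂ ≈ (-0.112, -0.547, -0.830); φ = arcsin(p_z) ≈ -56.07°, λ = atan2(p_y, p_x) ≈ -101.59°.

≈ 56°S, 102°W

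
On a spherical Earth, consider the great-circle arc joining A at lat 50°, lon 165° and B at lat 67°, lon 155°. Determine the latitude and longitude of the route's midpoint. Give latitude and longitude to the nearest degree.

Convert each endpoint to a unit vector on the sphere (x = cos φ cos λ, y = cos φ sin λ, z = sin φ).
The central angle between the endpoints is δ = arccos(p₁·p₂) ≈ 0.309 rad (17.7°).
Interpolate at f = 1/2 with slerp weights a = sin((1−f)δ)/sin δ ≈ 0.506, b = sin(fδ)/sin δ ≈ 0.506.
p = a·p₁ + b·p₂ ≈ (-0.493, 0.168, 0.853); φ = arcsin(p_z) ≈ 58.59°, λ = atan2(p_y, p_x) ≈ 161.22°.

≈ lat 59°, lon 161°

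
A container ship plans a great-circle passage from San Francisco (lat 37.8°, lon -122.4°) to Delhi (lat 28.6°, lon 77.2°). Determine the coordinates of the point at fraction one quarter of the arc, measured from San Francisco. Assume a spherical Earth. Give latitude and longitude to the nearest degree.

Convert each endpoint to a unit vector on the sphere (x = cos φ cos λ, y = cos φ sin λ, z = sin φ).
The central angle between the endpoints is δ = arccos(p₁·p₂) ≈ 1.939 rad (111.1°).
Interpolate at f = 1/4 with slerp weights a = sin((1−f)δ)/sin δ ≈ 1.065, b = sin(fδ)/sin δ ≈ 0.500.
p = a·p₁ + b·p₂ ≈ (-0.354, -0.283, 0.892); φ = arcsin(p_z) ≈ 63.09°, λ = atan2(p_y, p_x) ≈ -141.37°.

≈ lat 63°, lon -141°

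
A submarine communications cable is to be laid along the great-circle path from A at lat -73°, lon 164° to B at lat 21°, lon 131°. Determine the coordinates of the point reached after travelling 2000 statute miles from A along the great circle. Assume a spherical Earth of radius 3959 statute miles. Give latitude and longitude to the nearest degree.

The haversine formula gives a central angle δ ≈ 1.685 rad (96.5°) between the endpoints. The total great-circle distance is δ·R ≈ 1.685 × 3959 ≈ 6670 mi, so the target fraction is f = 2000/6670 ≈ 0.300.
Interpolate at f ≈ 0.300 with slerp weights a = sin((1−f)δ)/sin δ ≈ 0.931, b = sin(fδ)/sin δ ≈ 0.487.
p = a·p₁ + b·p₂ ≈ (-0.560, 0.418, -0.715); φ = arcsin(p_z) ≈ -45.67°, λ = atan2(p_y, p_x) ≈ 143.24°.

≈ lat -46°, lon 143°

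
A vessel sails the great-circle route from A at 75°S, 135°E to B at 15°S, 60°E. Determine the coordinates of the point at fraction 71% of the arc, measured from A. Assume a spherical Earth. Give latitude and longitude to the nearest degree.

Convert each endpoint to a unit vector on the sphere (x = cos φ cos λ, y = cos φ sin λ, z = sin φ).
The central angle between the endpoints is δ = arccos(p₁·p₂) ≈ 1.251 rad (71.7°).
Interpolate at f = 0.71 with slerp weights a = sin((1−f)δ)/sin δ ≈ 0.374, b = sin(fδ)/sin δ ≈ 0.817.
p = a·p₁ + b·p₂ ≈ (0.326, 0.752, -0.573); φ = arcsin(p_z) ≈ -34.93°, λ = atan2(p_y, p_x) ≈ 66.54°.

≈ 35°S, 67°E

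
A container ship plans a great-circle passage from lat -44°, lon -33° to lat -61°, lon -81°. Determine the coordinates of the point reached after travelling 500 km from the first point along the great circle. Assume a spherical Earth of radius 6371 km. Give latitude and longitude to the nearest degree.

≈ lat -47°, lon -37°

Write both endpoints as unit vectors p₁, p₂ with components (cos φ cos λ, cos φ sin λ, sin φ).
The central angle between the endpoints is δ = arccos(p₁·p₂) ≈ 0.572 rad (32.8°). The total great-circle distance is δ·R ≈ 0.572 × 6371 ≈ 3643 km, so the target fraction is f = 500/3643 ≈ 0.137.
Interpolate at f ≈ 0.137 with slerp weights a = sin((1−f)δ)/sin δ ≈ 0.875, b = sin(fδ)/sin δ ≈ 0.145.
p = a·p₁ + b·p₂ ≈ (0.539, -0.412, -0.735); φ = arcsin(p_z) ≈ -47.27°, λ = atan2(p_y, p_x) ≈ -37.41°.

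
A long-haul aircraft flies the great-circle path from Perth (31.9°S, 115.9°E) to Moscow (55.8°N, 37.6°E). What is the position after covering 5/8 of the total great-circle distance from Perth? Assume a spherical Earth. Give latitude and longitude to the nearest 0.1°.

Convert each endpoint to a unit vector on the sphere (x = cos φ cos λ, y = cos φ sin λ, z = sin φ).
The central angle between the endpoints is δ = arccos(p₁·p₂) ≈ 1.918 rad (109.9°).
Interpolate at f = 5/8 with slerp weights a = sin((1−f)δ)/sin δ ≈ 0.701, b = sin(fδ)/sin δ ≈ 0.991.
p = a·p₁ + b·p₂ ≈ (0.181, 0.875, 0.449); φ = arcsin(p_z) ≈ 26.69°, λ = atan2(p_y, p_x) ≈ 78.29°.

≈ (26.7°N, 78.3°E)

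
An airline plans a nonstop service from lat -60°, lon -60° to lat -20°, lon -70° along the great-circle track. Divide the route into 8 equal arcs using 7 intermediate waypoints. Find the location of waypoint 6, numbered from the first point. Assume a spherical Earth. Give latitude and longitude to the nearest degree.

≈ lat -30°, lon -68°

Convert each endpoint to a unit vector on the sphere (x = cos φ cos λ, y = cos φ sin λ, z = sin φ).
The central angle between the endpoints is δ = arccos(p₁·p₂) ≈ 0.709 rad (40.6°).
Interpolate at f = 6/8 with slerp weights a = sin((1−f)δ)/sin δ ≈ 0.271, b = sin(fδ)/sin δ ≈ 0.779.
p = a·p₁ + b·p₂ ≈ (0.318, -0.805, -0.501); φ = arcsin(p_z) ≈ -30.06°, λ = atan2(p_y, p_x) ≈ -68.44°.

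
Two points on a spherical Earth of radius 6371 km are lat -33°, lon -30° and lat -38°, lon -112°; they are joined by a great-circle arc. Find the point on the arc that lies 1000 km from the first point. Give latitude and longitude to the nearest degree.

≈ lat -37°, lon -40°

From cos δ = sin φ₁ sin φ₂ + cos φ₁ cos φ₂ cos Δλ, the central angle is δ ≈ 1.129 rad (64.7°). The total great-circle distance is δ·R ≈ 1.129 × 6371 ≈ 7195 km, so the target fraction is f = 1000/7195 ≈ 0.139.
Interpolate at f ≈ 0.139 with slerp weights a = sin((1−f)δ)/sin δ ≈ 0.914, b = sin(fδ)/sin δ ≈ 0.173.
p = a·p₁ + b·p₂ ≈ (0.613, -0.510, -0.604); φ = arcsin(p_z) ≈ -37.17°, λ = atan2(p_y, p_x) ≈ -39.75°.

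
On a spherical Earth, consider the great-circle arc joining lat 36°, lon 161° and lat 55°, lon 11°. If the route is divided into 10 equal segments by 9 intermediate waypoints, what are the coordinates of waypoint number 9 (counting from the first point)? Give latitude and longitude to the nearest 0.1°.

Convert each endpoint to a unit vector on the sphere (x = cos φ cos λ, y = cos φ sin λ, z = sin φ).
The central angle between the endpoints is δ = arccos(p₁·p₂) ≈ 1.491 rad (85.4°).
Interpolate at f = 9/10 with slerp weights a = sin((1−f)δ)/sin δ ≈ 0.149, b = sin(fδ)/sin δ ≈ 0.977.
p = a·p₁ + b·p₂ ≈ (0.436, 0.146, 0.888); φ = arcsin(p_z) ≈ 62.62°, λ = atan2(p_y, p_x) ≈ 18.53°.

≈ lat 62.6°, lon 18.5°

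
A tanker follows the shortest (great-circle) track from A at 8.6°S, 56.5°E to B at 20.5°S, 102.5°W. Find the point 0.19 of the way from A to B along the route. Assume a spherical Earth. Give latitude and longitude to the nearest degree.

Convert each endpoint to a unit vector on the sphere (x = cos φ cos λ, y = cos φ sin λ, z = sin φ).
The central angle between the endpoints is δ = arccos(p₁·p₂) ≈ 2.519 rad (144.3°).
Interpolate at f = 0.19 with slerp weights a = sin((1−f)δ)/sin δ ≈ 1.529, b = sin(fδ)/sin δ ≈ 0.790.
p = a·p₁ + b·p₂ ≈ (0.674, 0.539, -0.505); φ = arcsin(p_z) ≈ -30.34°, λ = atan2(p_y, p_x) ≈ 38.62°.

≈ 30°S, 39°E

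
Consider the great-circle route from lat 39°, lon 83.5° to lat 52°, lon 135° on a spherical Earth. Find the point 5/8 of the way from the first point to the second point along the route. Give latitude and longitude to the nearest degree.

The haversine formula gives a central angle δ ≈ 0.654 rad (37.5°) between the endpoints.
Interpolate at f = 5/8 with slerp weights a = sin((1−f)δ)/sin δ ≈ 0.399, b = sin(fδ)/sin δ ≈ 0.653.
p = a·p₁ + b·p₂ ≈ (-0.249, 0.593, 0.766); φ = arcsin(p_z) ≈ 49.99°, λ = atan2(p_y, p_x) ≈ 112.82°.

≈ lat 50°, lon 113°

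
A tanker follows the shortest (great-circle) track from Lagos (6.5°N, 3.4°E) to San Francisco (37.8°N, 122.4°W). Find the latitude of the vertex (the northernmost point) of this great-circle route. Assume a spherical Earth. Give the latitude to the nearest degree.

The great circle lies in the plane with unit normal n̂ = (p₁ × p₂)/|p₁ × p₂|.
Here n̂_z ≈ -0.691; the vertex latitude is φ_max = arccos|n̂_z| ≈ 46.3°.
Check via Clairaut: cos φ_max = |cos φ₁| · sin C = cos(6.5°)·sin(44.1°) ≈ 0.691, again giving ≈ 46.3°.

≈ 46°N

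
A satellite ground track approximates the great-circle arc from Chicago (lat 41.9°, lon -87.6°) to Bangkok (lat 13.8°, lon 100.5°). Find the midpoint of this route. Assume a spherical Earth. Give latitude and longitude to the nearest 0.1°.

≈ lat 74.2°, lon 124.6°

Convert each endpoint to a unit vector on the sphere (x = cos φ cos λ, y = cos φ sin λ, z = sin φ).
The central angle between the endpoints is δ = arccos(p₁·p₂) ≈ 2.161 rad (123.8°).
Interpolate at f = 1/2 with slerp weights a = sin((1−f)δ)/sin δ ≈ 1.062, b = sin(fδ)/sin δ ≈ 1.062.
p = a·p₁ + b·p₂ ≈ (-0.155, 0.224, 0.962); φ = arcsin(p_z) ≈ 74.19°, λ = atan2(p_y, p_x) ≈ 124.62°.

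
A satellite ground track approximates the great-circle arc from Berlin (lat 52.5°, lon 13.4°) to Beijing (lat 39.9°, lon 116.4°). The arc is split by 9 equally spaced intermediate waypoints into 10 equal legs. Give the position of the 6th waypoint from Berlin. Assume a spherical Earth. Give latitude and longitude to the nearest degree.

≈ lat 57°, lon 85°

The haversine formula gives a central angle δ ≈ 1.155 rad (66.2°) between the endpoints.
Interpolate at f = 6/10 with slerp weights a = sin((1−f)δ)/sin δ ≈ 0.487, b = sin(fδ)/sin δ ≈ 0.698.
p = a·p₁ + b·p₂ ≈ (0.050, 0.549, 0.835); φ = arcsin(p_z) ≈ 56.57°, λ = atan2(p_y, p_x) ≈ 84.76°.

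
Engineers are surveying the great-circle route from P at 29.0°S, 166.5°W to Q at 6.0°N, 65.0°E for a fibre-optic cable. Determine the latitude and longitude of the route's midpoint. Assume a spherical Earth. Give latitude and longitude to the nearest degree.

Convert each endpoint to a unit vector on the sphere (x = cos φ cos λ, y = cos φ sin λ, z = sin φ).
The central angle between the endpoints is δ = arccos(p₁·p₂) ≈ 2.205 rad (126.3°).
Interpolate at f = 1/2 with slerp weights a = sin((1−f)δ)/sin δ ≈ 1.107, b = sin(fδ)/sin δ ≈ 1.107.
p = a·p₁ + b·p₂ ≈ (-0.476, 0.772, -0.421); φ = arcsin(p_z) ≈ -24.90°, λ = atan2(p_y, p_x) ≈ 121.67°.

≈ 25°S, 122°E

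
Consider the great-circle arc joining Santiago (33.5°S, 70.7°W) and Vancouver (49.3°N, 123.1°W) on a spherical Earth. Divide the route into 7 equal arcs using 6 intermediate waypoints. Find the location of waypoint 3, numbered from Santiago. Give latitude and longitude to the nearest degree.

≈ 3°N, 90°W

Write both endpoints as unit vectors p₁, p₂ with components (cos φ cos λ, cos φ sin λ, sin φ).
The central angle between the endpoints is δ = arccos(p₁·p₂) ≈ 1.658 rad (95.0°).
Interpolate at f = 3/7 with slerp weights a = sin((1−f)δ)/sin δ ≈ 0.815, b = sin(fδ)/sin δ ≈ 0.655.
p = a·p₁ + b·p₂ ≈ (-0.009, -0.999, 0.047); φ = arcsin(p_z) ≈ 2.67°, λ = atan2(p_y, p_x) ≈ -90.49°.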